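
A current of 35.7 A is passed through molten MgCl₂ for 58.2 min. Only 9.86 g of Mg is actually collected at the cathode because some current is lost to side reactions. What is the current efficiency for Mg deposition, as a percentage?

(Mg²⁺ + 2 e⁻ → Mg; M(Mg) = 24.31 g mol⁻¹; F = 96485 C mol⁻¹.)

Q = I·t = 35.70 × 3492.0 = 124700 C; n(e⁻) = 124700/96485 = 1.292 mol.
Theoretical n(Mg) = n(e⁻)/2 = 0.6460 mol, i.e. m_theo = 0.6460 × 24.31 = 15.70 g.
Efficiency = m_actual / m_theo = 9.86 / 15.70 = 62.8 %.

62.8 %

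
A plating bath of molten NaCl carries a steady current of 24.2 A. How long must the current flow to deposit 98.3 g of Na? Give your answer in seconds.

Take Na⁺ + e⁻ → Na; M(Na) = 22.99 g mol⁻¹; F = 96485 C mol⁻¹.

n(Na) = m/M = 98.3 / 22.99 = 4.276 mol.
Each Na atom requires 1 electron, so n(e⁻) = 1 × 4.276 = 4.276 mol.
Q = n(e⁻)·F = 4.276 × 96485 = 412500 C.
t = Q/I = 412500 / 24.20 A = 17050 s.

17000 s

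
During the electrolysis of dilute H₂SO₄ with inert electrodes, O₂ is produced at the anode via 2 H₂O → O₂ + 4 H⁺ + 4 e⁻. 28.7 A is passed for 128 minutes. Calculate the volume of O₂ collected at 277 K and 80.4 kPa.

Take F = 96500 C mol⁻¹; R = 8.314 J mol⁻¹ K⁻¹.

16.4 L

Q = I·t = 28.70 A × 7680.0 s = 220400 C.
n(e⁻) = Q/F = 220400 / 96500 = 2.284 mol.
4 electrons are transferred per O₂ molecule, so n(O₂) = 2.284 / 4 = 0.5710 mol.
V = nRT/P = (0.5710 × 8.314 × 277) / (80.4 × 10³ Pa) = 0.0164 m³ = 16.4 L.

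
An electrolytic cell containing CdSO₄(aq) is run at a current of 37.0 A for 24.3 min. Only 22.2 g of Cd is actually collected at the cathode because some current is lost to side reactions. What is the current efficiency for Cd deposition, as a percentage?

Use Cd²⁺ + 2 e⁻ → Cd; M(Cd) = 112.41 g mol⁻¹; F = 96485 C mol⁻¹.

70.6 %

Q = I·t = 37.00 × 1458.0 = 53950 C; n(e⁻) = 53950/96485 = 0.5591 mol.
Theoretical n(Cd) = n(e⁻)/2 = 0.2796 mol, i.e. m_theo = 0.2796 × 112.41 = 31.42 g.
Efficiency = m_actual / m_theo = 22.2 / 31.42 = 70.6 %.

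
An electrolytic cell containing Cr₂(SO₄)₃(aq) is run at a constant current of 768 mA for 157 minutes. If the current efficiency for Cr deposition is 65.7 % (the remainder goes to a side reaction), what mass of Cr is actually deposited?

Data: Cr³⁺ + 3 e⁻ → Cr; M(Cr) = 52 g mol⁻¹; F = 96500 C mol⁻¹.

Q = I·t = 0.7680 × 9420.0 = 7235 C.
n(e⁻) = 7235/96500 = 0.07497 mol; theoretically n(Cr) = 0.07497/3 = 0.02499 mol, m_theo = 1.299 g.
At 65.7 % efficiency, m_actual = 0.657 × 1.299 = 0.854 g.

0.854 g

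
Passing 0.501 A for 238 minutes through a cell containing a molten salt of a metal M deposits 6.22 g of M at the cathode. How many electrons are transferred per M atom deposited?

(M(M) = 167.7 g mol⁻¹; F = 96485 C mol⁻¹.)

Q = I·t = 0.5010 A × 14280 s = 7154 C, so n(e⁻) = 7154/96485 = 0.07415 mol.
n(M) deposited = 6.22 / 167.7 = 0.03709 mol.
Electrons per atom = n(e⁻)/n(M) = 0.07415 / 0.03709 = 2.00 ≈ 2, so the ion is M²⁺.

2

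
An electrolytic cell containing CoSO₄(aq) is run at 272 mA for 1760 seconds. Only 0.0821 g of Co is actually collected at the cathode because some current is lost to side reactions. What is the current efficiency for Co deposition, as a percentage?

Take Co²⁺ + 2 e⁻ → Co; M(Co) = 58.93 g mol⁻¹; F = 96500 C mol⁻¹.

56.2 %

Q = I·t = 0.2720 × 1760.0 = 478.7 C; n(e⁻) = 478.7/96500 = 0.004961 mol.
Theoretical n(Co) = n(e⁻)/2 = 0.002480 mol, i.e. m_theo = 0.002480 × 58.93 = 0.1462 g.
Efficiency = m_actual / m_theo = 0.0821 / 0.1462 = 56.2 %.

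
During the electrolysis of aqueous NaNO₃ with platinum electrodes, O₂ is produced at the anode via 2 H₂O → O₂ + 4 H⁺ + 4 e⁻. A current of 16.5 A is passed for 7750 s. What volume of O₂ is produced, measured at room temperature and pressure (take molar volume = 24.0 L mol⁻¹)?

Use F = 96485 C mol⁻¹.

Q = I·t = 16.50 A × 7750.0 s = 127900 C.
n(e⁻) = Q/F = 127900 / 96485 = 1.325 mol.
4 electrons are transferred per O₂ molecule, so n(O₂) = 1.325 / 4 = 0.3313 mol.
V = n × V_m = 0.3313 × 24.0 = 7.95 L.

7.95 L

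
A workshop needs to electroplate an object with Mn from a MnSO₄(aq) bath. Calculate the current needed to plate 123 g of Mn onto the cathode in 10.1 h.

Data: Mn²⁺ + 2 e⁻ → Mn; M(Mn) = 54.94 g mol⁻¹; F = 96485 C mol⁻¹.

n(Mn) = 123 / 54.94 = 2.239 mol.
n(e⁻) = 2 × 2.239 = 4.478 mol.
Q = n(e⁻)·F = 4.478 × 96485 = 432000 C.
I = Q/t = 432000 / 36360 s = 11.9 A.

11.9 A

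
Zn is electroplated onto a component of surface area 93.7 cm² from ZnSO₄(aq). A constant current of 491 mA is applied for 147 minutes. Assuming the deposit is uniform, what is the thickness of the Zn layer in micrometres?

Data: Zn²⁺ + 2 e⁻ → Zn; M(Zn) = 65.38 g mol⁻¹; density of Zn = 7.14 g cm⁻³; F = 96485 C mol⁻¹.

Q = I·t = 0.4910 × 8820.0 = 4331 C; n(e⁻) = 0.04488 mol.
n(Zn) = n(e⁻)/2 = 0.02244 mol, so m = 0.02244 × 65.38 = 1.467 g.
Volume = m/ρ = 1.467 / 7.14 = 0.2055 cm³.
Thickness = V/A = 0.2055 / 93.7 = 0.00219 cm = 21.9 μm.

21.9 μm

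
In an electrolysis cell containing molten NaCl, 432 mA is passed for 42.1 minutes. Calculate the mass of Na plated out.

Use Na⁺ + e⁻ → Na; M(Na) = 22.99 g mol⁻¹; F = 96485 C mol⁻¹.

Q = I·t = 0.4320 A × 2526.0 s = 1091 C.
n(e⁻) = Q/F = 1091 / 96485 = 0.01131 mol.
Na⁺ + e⁻ → Na, so n(Na) = n(e⁻)/1 = 0.01131 mol.
m = n·M = 0.01131 × 22.99 = 0.260 g.

0.260 g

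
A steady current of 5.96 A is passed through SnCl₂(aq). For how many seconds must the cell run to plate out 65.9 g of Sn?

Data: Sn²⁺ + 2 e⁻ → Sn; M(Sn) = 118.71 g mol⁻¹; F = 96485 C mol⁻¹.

n(Sn) = m/M = 65.9 / 118.71 = 0.5551 mol.
Each Sn atom requires 2 electrons, so n(e⁻) = 2 × 0.5551 = 1.110 mol.
Q = n(e⁻)·F = 1.110 × 96485 = 107100 C.
t = Q/I = 107100 / 5.960 A = 17970 s.

18000 s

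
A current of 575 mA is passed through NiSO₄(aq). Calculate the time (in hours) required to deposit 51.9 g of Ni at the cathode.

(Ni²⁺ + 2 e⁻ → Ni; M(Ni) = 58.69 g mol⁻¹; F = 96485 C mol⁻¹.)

82.4 h

n(Ni) = m/M = 51.9 / 58.69 = 0.8843 mol.
Each Ni atom requires 2 electrons, so n(e⁻) = 2 × 0.8843 = 1.769 mol.
Q = n(e⁻)·F = 1.769 × 96485 = 170600 C.
t = Q/I = 170600 / 0.5750 A = 296800 s = 82.4 h.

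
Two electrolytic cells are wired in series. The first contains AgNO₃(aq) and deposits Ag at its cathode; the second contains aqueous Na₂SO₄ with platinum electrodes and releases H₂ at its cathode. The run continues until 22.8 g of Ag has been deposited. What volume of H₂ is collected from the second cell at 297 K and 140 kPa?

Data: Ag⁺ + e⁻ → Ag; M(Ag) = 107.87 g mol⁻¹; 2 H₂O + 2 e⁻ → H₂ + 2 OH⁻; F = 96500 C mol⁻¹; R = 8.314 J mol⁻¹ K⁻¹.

1.86 L

n(Ag) = 22.8 / 107.87 = 0.2114 mol, so n(e⁻) = 1 × 0.2114 = 0.2114 mol.
The cells are in series, so the same 0.2114 mol of electrons passes through the second cell.
2 H₂O + 2 e⁻ → H₂ + 2 OH⁻ — 2 mol e⁻ per mol H₂, so n(H₂) = 0.2114/2 = 0.1057 mol.
V = nRT/P = (0.1057 × 8.314 × 297) / (140 × 10³) = 0.00186 m³ = 1.86 L.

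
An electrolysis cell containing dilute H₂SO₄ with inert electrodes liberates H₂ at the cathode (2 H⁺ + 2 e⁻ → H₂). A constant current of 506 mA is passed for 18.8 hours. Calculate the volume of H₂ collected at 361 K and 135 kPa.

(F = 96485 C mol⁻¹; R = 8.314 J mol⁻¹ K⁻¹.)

Q = I·t = 0.5060 A × 67680 s = 34250 C.
n(e⁻) = Q/F = 34250 / 96485 = 0.3549 mol.
2 electrons are transferred per H₂ molecule, so n(H₂) = 0.3549 / 2 = 0.1775 mol.
V = nRT/P = (0.1775 × 8.314 × 361) / (135 × 10³ Pa) = 0.00395 m³ = 3.95 L.

3.95 L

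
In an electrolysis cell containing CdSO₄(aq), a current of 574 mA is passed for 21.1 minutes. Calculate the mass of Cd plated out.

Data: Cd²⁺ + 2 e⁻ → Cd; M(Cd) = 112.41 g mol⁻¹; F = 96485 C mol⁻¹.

0.423 g

Q = I·t = 0.5740 A × 1266.0 s = 726.7 C.
n(e⁻) = Q/F = 726.7 / 96485 = 0.007532 mol.
Cd²⁺ + 2 e⁻ → Cd, so n(Cd) = n(e⁻)/2 = 0.003766 mol.
m = n·M = 0.003766 × 112.41 = 0.423 g.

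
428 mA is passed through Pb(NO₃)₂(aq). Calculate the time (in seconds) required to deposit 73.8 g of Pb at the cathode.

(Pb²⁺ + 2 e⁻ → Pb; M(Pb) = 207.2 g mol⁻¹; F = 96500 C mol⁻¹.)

1.61 × 10⁵ s

n(Pb) = m/M = 73.8 / 207.2 = 0.3562 mol.
Each Pb atom requires 2 electrons, so n(e⁻) = 2 × 0.3562 = 0.7124 mol.
Q = n(e⁻)·F = 0.7124 × 96500 = 68740 C.
t = Q/I = 68740 / 0.4280 A = 160600 s.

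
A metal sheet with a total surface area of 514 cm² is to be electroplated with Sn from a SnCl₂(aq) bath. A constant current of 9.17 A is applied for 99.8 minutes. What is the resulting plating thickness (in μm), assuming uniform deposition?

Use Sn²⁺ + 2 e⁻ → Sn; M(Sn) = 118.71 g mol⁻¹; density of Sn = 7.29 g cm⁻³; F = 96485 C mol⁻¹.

90.1 μm

Q = I·t = 9.170 × 5988.0 = 54910 C; n(e⁻) = 0.5691 mol.
n(Sn) = n(e⁻)/2 = 0.2846 mol, so m = 0.2846 × 118.71 = 33.78 g.
Volume = m/ρ = 33.78 / 7.29 = 4.634 cm³.
Thickness = V/A = 4.634 / 514 = 0.00901 cm = 90.1 μm.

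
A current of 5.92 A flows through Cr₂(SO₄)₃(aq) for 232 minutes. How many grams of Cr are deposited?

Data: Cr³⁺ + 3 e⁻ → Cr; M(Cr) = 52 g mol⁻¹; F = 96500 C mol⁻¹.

14.8 g

Q = I·t = 5.920 A × 13920 s = 82410 C.
n(e⁻) = Q/F = 82410 / 96500 = 0.8540 mol.
Cr³⁺ + 3 e⁻ → Cr, so n(Cr) = n(e⁻)/3 = 0.2847 mol.
m = n·M = 0.2847 × 52 = 14.8 g.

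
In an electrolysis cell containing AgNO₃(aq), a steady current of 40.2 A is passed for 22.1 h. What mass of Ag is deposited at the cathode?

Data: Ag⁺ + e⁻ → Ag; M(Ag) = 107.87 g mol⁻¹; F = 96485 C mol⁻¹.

3580 g

Q = I·t = 40.20 A × 79560 s = 3198000 C.
n(e⁻) = Q/F = 3198000 / 96485 = 33.15 mol.
Ag⁺ + e⁻ → Ag, so n(Ag) = n(e⁻)/1 = 33.15 mol.
m = n·M = 33.15 × 107.87 = 3580 g.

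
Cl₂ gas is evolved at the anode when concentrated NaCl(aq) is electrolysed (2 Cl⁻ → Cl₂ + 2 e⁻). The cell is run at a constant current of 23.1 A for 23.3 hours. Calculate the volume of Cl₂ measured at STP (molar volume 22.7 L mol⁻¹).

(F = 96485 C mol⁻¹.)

228 L

Q = I·t = 23.10 A × 83880 s = 1938000 C.
n(e⁻) = Q/F = 1938000 / 96485 = 20.08 mol.
2 electrons are transferred per Cl₂ molecule, so n(Cl₂) = 20.08 / 2 = 10.04 mol.
V = n × V_m = 10.04 × 22.7 = 228 L.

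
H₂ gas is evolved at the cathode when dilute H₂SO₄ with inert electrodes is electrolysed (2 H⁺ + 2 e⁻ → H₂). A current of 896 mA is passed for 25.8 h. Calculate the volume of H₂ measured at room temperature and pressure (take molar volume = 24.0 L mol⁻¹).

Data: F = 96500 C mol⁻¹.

10.3 L

Q = I·t = 0.8960 A × 92880 s = 83220 C.
n(e⁻) = Q/F = 83220 / 96500 = 0.8624 mol.
2 electrons are transferred per H₂ molecule, so n(H₂) = 0.8624 / 2 = 0.4312 mol.
V = n × V_m = 0.4312 × 24.0 = 10.3 L.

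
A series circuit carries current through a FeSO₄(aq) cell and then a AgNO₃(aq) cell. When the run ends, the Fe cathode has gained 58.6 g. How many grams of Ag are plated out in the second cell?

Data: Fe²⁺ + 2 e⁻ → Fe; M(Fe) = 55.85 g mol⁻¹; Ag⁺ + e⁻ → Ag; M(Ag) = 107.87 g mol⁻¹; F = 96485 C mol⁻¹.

n(Fe) = 58.6 / 55.85 = 1.049 mol.
Since Fe²⁺ + 2 e⁻ → Fe, n(e⁻) passed = 2 × 1.049 = 2.098 mol.
Cells in series carry the same charge, so the same 2.098 mol of electrons passes through cell 2.
Ag⁺ + e⁻ → Ag, so n(Ag) = 2.098 / 1 = 2.098 mol.
m(Ag) = 2.098 × 107.87 = 226 g.

226 g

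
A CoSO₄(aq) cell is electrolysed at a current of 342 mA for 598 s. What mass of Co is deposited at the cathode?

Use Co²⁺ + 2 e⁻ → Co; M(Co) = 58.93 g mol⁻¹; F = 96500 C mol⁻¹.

Q = I·t = 0.3420 A × 598.00 s = 204.5 C.
n(e⁻) = Q/F = 204.5 / 96500 = 0.002119 mol.
Co²⁺ + 2 e⁻ → Co, so n(Co) = n(e⁻)/2 = 0.001060 mol.
m = n·M = 0.001060 × 58.93 = 0.0624 g.

0.0624 g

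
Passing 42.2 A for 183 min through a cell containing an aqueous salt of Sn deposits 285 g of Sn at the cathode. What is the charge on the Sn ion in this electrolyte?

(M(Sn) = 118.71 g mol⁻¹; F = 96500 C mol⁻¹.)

+2

Q = I·t = 42.20 A × 10980 s = 463400 C, so n(e⁻) = 463400/96500 = 4.802 mol.
n(Sn) deposited = 285 / 118.71 = 2.401 mol.
Electrons per atom = n(e⁻)/n(Sn) = 4.802 / 2.401 = 2.00 ≈ 2, so the ion is Sn²⁺.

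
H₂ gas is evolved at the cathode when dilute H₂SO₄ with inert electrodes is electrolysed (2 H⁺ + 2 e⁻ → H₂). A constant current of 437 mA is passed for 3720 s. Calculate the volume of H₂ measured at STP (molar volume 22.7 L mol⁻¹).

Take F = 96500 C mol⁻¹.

Q = I·t = 0.4370 A × 3720.0 s = 1626 C.
n(e⁻) = Q/F = 1626 / 96500 = 0.01685 mol.
2 electrons are transferred per H₂ molecule, so n(H₂) = 0.01685 / 2 = 0.008423 mol.
V = n × V_m = 0.008423 × 22.7 = 0.191 L.

0.191 L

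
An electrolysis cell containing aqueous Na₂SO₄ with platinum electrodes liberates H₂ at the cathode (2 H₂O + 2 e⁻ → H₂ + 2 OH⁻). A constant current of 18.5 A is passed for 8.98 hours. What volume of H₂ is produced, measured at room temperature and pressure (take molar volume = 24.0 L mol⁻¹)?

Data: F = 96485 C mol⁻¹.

Q = I·t = 18.50 A × 32328 s = 598100 C.
n(e⁻) = Q/F = 598100 / 96485 = 6.199 mol.
2 electrons are transferred per H₂ molecule, so n(H₂) = 6.199 / 2 = 3.099 mol.
V = n × V_m = 3.099 × 24.0 = 74.4 L.

74.4 L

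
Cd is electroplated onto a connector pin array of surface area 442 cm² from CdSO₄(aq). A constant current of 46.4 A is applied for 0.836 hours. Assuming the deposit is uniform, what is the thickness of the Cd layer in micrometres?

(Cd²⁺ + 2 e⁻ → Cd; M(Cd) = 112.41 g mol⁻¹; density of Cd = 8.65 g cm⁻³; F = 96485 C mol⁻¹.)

Q = I·t = 46.40 × 3009.6 = 139600 C; n(e⁻) = 1.447 mol.
n(Cd) = n(e⁻)/2 = 0.7237 mol, so m = 0.7237 × 112.41 = 81.35 g.
Volume = m/ρ = 81.35 / 8.65 = 9.404 cm³.
Thickness = V/A = 9.404 / 442 = 0.0213 cm = 213 μm.

213 μm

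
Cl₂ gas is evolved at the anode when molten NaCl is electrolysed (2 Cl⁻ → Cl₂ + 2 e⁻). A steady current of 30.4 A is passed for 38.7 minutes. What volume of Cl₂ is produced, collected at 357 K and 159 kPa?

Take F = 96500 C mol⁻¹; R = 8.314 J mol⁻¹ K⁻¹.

Q = I·t = 30.40 A × 2322.0 s = 70590 C.
n(e⁻) = Q/F = 70590 / 96500 = 0.7315 mol.
2 electrons are transferred per Cl₂ molecule, so n(Cl₂) = 0.7315 / 2 = 0.3657 mol.
V = nRT/P = (0.3657 × 8.314 × 357) / (159 × 10³ Pa) = 0.00683 m³ = 6.83 L.

6.83 L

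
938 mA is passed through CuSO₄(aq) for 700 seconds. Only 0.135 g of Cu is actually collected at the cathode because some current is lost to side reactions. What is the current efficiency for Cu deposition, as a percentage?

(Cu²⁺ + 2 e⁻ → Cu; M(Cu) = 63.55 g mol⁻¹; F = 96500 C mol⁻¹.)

62.4 %

Q = I·t = 0.9380 × 700.00 = 656.6 C; n(e⁻) = 656.6/96500 = 0.006804 mol.
Theoretical n(Cu) = n(e⁻)/2 = 0.003402 mol, i.e. m_theo = 0.003402 × 63.55 = 0.2162 g.
Efficiency = m_actual / m_theo = 0.135 / 0.2162 = 62.4 %.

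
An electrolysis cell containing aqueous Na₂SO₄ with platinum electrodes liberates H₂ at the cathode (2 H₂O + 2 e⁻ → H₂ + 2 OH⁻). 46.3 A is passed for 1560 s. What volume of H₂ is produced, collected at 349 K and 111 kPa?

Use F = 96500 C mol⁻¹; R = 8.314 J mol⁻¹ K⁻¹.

Q = I·t = 46.30 A × 1560.0 s = 72230 C.
n(e⁻) = Q/F = 72230 / 96500 = 0.7485 mol.
2 electrons are transferred per H₂ molecule, so n(H₂) = 0.7485 / 2 = 0.3742 mol.
V = nRT/P = (0.3742 × 8.314 × 349) / (111 × 10³ Pa) = 0.00978 m³ = 9.78 L.

9.78 L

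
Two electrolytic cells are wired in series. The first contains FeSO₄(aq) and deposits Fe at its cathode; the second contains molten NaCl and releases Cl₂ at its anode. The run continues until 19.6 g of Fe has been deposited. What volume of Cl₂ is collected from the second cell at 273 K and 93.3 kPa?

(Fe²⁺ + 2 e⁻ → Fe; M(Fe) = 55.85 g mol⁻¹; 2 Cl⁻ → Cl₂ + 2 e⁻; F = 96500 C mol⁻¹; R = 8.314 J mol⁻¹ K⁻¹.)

n(Fe) = 19.6 / 55.85 = 0.3509 mol, so n(e⁻) = 2 × 0.3509 = 0.7019 mol.
The cells are in series, so the same 0.7019 mol of electrons passes through the second cell.
2 Cl⁻ → Cl₂ + 2 e⁻ — 2 mol e⁻ per mol Cl₂, so n(Cl₂) = 0.7019/2 = 0.3509 mol.
V = nRT/P = (0.3509 × 8.314 × 273) / (93.3 × 10³) = 0.00854 m³ = 8.54 L.

8.54 L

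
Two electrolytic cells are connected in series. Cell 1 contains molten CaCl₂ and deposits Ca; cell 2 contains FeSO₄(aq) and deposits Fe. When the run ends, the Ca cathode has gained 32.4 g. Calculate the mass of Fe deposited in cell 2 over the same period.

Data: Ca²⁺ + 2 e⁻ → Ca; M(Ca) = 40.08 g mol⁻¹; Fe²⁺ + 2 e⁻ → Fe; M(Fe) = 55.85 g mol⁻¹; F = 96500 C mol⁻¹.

45.1 g

n(Ca) = 32.4 / 40.08 = 0.8084 mol.
Since Ca²⁺ + 2 e⁻ → Ca, n(e⁻) passed = 2 × 0.8084 = 1.617 mol.
Cells in series carry the same charge, so the same 1.617 mol of electrons passes through cell 2.
Fe²⁺ + 2 e⁻ → Fe, so n(Fe) = 1.617 / 2 = 0.8084 mol.
m(Fe) = 0.8084 × 55.85 = 45.1 g.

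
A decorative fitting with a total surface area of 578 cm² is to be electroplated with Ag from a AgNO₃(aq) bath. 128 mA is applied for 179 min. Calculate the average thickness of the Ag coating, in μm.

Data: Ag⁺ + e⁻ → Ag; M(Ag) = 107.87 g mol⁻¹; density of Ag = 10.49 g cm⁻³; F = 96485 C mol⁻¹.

Q = I·t = 0.1280 × 10740 = 1375 C; n(e⁻) = 0.01425 mol.
n(Ag) = n(e⁻)/1 = 0.01425 mol, so m = 0.01425 × 107.87 = 1.537 g.
Volume = m/ρ = 1.537 / 10.49 = 0.1465 cm³.
Thickness = V/A = 0.1465 / 578 = 2.53 × 10⁻⁴ cm = 2.53 μm.

2.53 μm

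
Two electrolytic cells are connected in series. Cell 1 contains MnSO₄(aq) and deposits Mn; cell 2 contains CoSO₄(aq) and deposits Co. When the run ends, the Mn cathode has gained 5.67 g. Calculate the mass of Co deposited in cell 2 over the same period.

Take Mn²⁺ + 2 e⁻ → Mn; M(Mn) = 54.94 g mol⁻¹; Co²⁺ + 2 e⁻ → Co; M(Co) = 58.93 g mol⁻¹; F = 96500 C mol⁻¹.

6.08 g

n(Mn) = 5.67 / 54.94 = 0.1032 mol.
Since Mn²⁺ + 2 e⁻ → Mn, n(e⁻) passed = 2 × 0.1032 = 0.2064 mol.
Cells in series carry the same charge, so the same 0.2064 mol of electrons passes through cell 2.
Co²⁺ + 2 e⁻ → Co, so n(Co) = 0.2064 / 2 = 0.1032 mol.
m(Co) = 0.1032 × 58.93 = 6.08 g.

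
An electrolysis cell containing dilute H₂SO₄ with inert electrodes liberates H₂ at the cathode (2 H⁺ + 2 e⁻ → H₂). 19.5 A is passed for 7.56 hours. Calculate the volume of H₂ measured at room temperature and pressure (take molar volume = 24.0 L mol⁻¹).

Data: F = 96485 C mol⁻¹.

66.0 L

Q = I·t = 19.50 A × 27216 s = 530700 C.
n(e⁻) = Q/F = 530700 / 96485 = 5.500 mol.
2 electrons are transferred per H₂ molecule, so n(H₂) = 5.500 / 2 = 2.750 mol.
V = n × V_m = 2.750 × 24.0 = 66.0 L.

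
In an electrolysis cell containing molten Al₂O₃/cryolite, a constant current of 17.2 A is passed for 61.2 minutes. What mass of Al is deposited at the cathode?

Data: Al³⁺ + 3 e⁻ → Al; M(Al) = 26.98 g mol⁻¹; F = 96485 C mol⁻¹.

5.89 g

Q = I·t = 17.20 A × 3672.0 s = 63160 C.
n(e⁻) = Q/F = 63160 / 96485 = 0.6546 mol.
Al³⁺ + 3 e⁻ → Al, so n(Al) = n(e⁻)/3 = 0.2182 mol.
m = n·M = 0.2182 × 26.98 = 5.89 g.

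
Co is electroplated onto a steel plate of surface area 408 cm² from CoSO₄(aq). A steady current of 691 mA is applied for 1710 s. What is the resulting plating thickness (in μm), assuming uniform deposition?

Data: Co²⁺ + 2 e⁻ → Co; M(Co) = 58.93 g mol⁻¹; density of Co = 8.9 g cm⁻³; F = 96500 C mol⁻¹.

Q = I·t = 0.6910 × 1710.0 = 1182 C; n(e⁻) = 0.01224 mol.
n(Co) = n(e⁻)/2 = 0.006122 mol, so m = 0.006122 × 58.93 = 0.3608 g.
Volume = m/ρ = 0.3608 / 8.9 = 0.04054 cm³.
Thickness = V/A = 0.04054 / 408 = 9.94 × 10⁻⁵ cm = 0.994 μm.

0.994 μm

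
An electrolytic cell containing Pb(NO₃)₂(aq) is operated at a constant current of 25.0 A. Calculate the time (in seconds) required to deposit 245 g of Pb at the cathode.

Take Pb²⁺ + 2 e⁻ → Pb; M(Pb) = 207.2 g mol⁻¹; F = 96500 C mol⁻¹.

n(Pb) = m/M = 245 / 207.2 = 1.182 mol.
Each Pb atom requires 2 electrons, so n(e⁻) = 2 × 1.182 = 2.365 mol.
Q = n(e⁻)·F = 2.365 × 96500 = 228200 C.
t = Q/I = 228200 / 25.00 A = 9128 s.

9130 s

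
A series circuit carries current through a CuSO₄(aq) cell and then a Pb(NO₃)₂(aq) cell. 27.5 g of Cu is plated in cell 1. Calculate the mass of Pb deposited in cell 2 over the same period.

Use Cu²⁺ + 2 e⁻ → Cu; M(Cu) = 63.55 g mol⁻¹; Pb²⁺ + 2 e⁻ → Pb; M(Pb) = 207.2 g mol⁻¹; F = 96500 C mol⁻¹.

n(Cu) = 27.5 / 63.55 = 0.4327 mol.
Since Cu²⁺ + 2 e⁻ → Cu, n(e⁻) passed = 2 × 0.4327 = 0.8655 mol.
Cells in series carry the same charge, so the same 0.8655 mol of electrons passes through cell 2.
Pb²⁺ + 2 e⁻ → Pb, so n(Pb) = 0.8655 / 2 = 0.4327 mol.
m(Pb) = 0.4327 × 207.2 = 89.7 g.

89.7 g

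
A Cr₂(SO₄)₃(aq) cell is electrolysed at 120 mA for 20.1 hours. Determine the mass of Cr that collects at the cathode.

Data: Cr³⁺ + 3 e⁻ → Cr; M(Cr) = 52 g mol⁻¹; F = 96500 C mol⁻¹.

Q = I·t = 0.1200 A × 72360 s = 8683 C.
n(e⁻) = Q/F = 8683 / 96500 = 0.08998 mol.
Cr³⁺ + 3 e⁻ → Cr, so n(Cr) = n(e⁻)/3 = 0.02999 mol.
m = n·M = 0.02999 × 52 = 1.56 g.

1.56 g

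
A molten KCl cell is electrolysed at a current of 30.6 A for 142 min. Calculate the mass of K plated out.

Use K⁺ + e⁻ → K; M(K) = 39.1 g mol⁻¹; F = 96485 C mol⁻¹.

Q = I·t = 30.60 A × 8520.0 s = 260700 C.
n(e⁻) = Q/F = 260700 / 96485 = 2.702 mol.
K⁺ + e⁻ → K, so n(K) = n(e⁻)/1 = 2.702 mol.
m = n·M = 2.702 × 39.1 = 106 g.

106 g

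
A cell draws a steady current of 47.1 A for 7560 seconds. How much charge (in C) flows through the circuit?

3.56 × 10⁵ C

Q = I·t = 47.10 A × 7560.0 s = 3.56 × 10⁵ C.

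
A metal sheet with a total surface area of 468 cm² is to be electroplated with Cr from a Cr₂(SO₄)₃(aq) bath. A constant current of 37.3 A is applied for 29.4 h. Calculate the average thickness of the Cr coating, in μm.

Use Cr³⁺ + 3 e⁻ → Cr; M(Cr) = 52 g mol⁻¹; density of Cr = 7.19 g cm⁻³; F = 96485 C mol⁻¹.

Q = I·t = 37.30 × 105840 = 3948000 C; n(e⁻) = 40.92 mol.
n(Cr) = n(e⁻)/3 = 13.64 mol, so m = 13.64 × 52 = 709.2 g.
Volume = m/ρ = 709.2 / 7.19 = 98.64 cm³.
Thickness = V/A = 98.64 / 468 = 0.211 cm = 2110 μm.

2110 μm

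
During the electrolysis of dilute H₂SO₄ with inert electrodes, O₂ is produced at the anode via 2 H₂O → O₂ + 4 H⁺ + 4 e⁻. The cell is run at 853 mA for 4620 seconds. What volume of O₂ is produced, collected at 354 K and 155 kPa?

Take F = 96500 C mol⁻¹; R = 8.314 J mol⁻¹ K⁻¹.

Q = I·t = 0.8530 A × 4620.0 s = 3941 C.
n(e⁻) = Q/F = 3941 / 96500 = 0.04084 mol.
4 electrons are transferred per O₂ molecule, so n(O₂) = 0.04084 / 4 = 0.01021 mol.
V = nRT/P = (0.01021 × 8.314 × 354) / (155 × 10³ Pa) = 1.94 × 10⁻⁴ m³ = 0.194 L.

0.194 L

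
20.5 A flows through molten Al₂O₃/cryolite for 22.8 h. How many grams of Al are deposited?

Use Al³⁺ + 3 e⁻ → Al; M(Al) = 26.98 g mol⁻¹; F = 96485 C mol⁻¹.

Q = I·t = 20.50 A × 82080 s = 1683000 C.
n(e⁻) = Q/F = 1683000 / 96485 = 17.44 mol.
Al³⁺ + 3 e⁻ → Al, so n(Al) = n(e⁻)/3 = 5.813 mol.
m = n·M = 5.813 × 26.98 = 157 g.

157 g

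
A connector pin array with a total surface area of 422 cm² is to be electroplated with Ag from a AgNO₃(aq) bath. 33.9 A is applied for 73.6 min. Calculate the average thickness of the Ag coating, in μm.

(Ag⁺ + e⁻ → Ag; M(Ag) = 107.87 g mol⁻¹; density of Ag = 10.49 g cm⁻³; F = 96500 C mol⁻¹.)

378 μm

Q = I·t = 33.90 × 4416.0 = 149700 C; n(e⁻) = 1.551 mol.
n(Ag) = n(e⁻)/1 = 1.551 mol, so m = 1.551 × 107.87 = 167.3 g.
Volume = m/ρ = 167.3 / 10.49 = 15.95 cm³.
Thickness = V/A = 15.95 / 422 = 0.0378 cm = 378 μm.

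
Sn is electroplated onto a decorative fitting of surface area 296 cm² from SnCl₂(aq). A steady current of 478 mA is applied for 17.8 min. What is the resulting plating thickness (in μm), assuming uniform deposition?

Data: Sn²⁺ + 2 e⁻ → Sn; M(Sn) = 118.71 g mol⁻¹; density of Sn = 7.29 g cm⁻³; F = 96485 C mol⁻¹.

Q = I·t = 0.4780 × 1068.0 = 510.5 C; n(e⁻) = 0.005291 mol.
n(Sn) = n(e⁻)/2 = 0.002646 mol, so m = 0.002646 × 118.71 = 0.3140 g.
Volume = m/ρ = 0.3140 / 7.29 = 0.04308 cm³.
Thickness = V/A = 0.04308 / 296 = 1.46 × 10⁻⁴ cm = 1.46 μm.

1.46 μm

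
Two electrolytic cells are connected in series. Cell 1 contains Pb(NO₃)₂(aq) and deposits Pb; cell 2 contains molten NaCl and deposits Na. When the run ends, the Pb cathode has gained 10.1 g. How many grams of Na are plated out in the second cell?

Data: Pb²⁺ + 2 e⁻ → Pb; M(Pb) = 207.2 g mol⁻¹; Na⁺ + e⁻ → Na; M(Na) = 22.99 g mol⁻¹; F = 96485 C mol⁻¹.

n(Pb) = 10.1 / 207.2 = 0.04875 mol.
Since Pb²⁺ + 2 e⁻ → Pb, n(e⁻) passed = 2 × 0.04875 = 0.09749 mol.
Cells in series carry the same charge, so the same 0.09749 mol of electrons passes through cell 2.
Na⁺ + e⁻ → Na, so n(Na) = 0.09749 / 1 = 0.09749 mol.
m(Na) = 0.09749 × 22.99 = 2.24 g.

2.24 g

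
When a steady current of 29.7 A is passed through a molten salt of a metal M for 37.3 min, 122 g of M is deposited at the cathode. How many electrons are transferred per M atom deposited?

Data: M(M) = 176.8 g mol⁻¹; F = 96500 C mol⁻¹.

1

Q = I·t = 29.70 A × 2238.0 s = 66470 C, so n(e⁻) = 66470/96500 = 0.6888 mol.
n(M) deposited = 122 / 176.8 = 0.6900 mol.
Electrons per atom = n(e⁻)/n(M) = 0.6888 / 0.6900 = 0.998 ≈ 1, so the ion is M⁺.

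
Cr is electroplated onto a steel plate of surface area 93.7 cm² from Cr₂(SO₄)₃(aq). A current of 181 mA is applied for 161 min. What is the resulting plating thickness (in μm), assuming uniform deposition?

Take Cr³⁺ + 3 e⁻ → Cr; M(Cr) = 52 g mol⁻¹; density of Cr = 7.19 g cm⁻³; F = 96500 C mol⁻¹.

Q = I·t = 0.1810 × 9660.0 = 1748 C; n(e⁻) = 0.01812 mol.
n(Cr) = n(e⁻)/3 = 0.006040 mol, so m = 0.006040 × 52 = 0.3141 g.
Volume = m/ρ = 0.3141 / 7.19 = 0.04368 cm³.
Thickness = V/A = 0.04368 / 93.7 = 4.66 × 10⁻⁴ cm = 4.66 μm.

4.66 μm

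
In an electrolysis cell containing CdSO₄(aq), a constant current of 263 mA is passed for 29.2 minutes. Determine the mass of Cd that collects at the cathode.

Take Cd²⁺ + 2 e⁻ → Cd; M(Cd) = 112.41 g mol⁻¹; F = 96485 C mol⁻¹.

Q = I·t = 0.2630 A × 1752.0 s = 460.8 C.
n(e⁻) = Q/F = 460.8 / 96485 = 0.004776 mol.
Cd²⁺ + 2 e⁻ → Cd, so n(Cd) = n(e⁻)/2 = 0.002388 mol.
m = n·M = 0.002388 × 112.41 = 0.268 g.

0.268 g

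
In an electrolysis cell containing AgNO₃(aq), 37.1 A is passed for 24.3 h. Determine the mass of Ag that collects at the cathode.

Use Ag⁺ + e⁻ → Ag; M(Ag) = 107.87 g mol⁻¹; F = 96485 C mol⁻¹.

Q = I·t = 37.10 A × 87480 s = 3246000 C.
n(e⁻) = Q/F = 3246000 / 96485 = 33.64 mol.
Ag⁺ + e⁻ → Ag, so n(Ag) = n(e⁻)/1 = 33.64 mol.
m = n·M = 33.64 × 107.87 = 3630 g.

3630 g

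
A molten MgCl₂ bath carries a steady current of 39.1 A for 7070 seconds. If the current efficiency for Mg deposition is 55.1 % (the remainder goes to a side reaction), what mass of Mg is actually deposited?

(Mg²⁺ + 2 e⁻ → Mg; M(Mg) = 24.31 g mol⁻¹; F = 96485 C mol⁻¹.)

19.2 g

Q = I·t = 39.10 × 7070.0 = 276400 C.
n(e⁻) = 276400/96485 = 2.865 mol; theoretically n(Mg) = 2.865/2 = 1.433 mol, m_theo = 34.83 g.
At 55.1 % efficiency, m_actual = 0.551 × 34.83 = 19.2 g.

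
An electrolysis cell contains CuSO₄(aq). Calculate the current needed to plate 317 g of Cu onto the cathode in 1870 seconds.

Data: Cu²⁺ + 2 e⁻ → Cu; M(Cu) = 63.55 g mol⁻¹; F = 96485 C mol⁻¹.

515 A

n(Cu) = 317 / 63.55 = 4.988 mol.
n(e⁻) = 2 × 4.988 = 9.976 mol.
Q = n(e⁻)·F = 9.976 × 96485 = 962600 C.
I = Q/t = 962600 / 1870.0 s = 515 A.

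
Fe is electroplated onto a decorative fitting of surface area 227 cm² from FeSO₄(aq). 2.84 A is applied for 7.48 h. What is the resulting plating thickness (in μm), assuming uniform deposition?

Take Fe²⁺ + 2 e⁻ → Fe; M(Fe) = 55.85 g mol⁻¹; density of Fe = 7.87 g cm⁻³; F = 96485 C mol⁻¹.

Q = I·t = 2.840 × 26928 = 76480 C; n(e⁻) = 0.7926 mol.
n(Fe) = n(e⁻)/2 = 0.3963 mol, so m = 0.3963 × 55.85 = 22.13 g.
Volume = m/ρ = 22.13 / 7.87 = 2.812 cm³.
Thickness = V/A = 2.812 / 227 = 0.0124 cm = 124 μm.

124 μm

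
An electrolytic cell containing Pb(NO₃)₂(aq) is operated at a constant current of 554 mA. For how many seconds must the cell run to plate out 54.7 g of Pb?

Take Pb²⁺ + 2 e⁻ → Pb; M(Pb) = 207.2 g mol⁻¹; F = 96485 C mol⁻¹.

92000 s

n(Pb) = m/M = 54.7 / 207.2 = 0.2640 mol.
Each Pb atom requires 2 electrons, so n(e⁻) = 2 × 0.2640 = 0.5280 mol.
Q = n(e⁻)·F = 0.5280 × 96485 = 50940 C.
t = Q/I = 50940 / 0.5540 A = 91960 s.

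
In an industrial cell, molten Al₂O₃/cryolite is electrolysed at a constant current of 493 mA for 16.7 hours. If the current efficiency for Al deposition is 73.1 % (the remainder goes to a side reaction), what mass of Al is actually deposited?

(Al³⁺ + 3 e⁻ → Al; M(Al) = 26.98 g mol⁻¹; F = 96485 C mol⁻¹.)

Q = I·t = 0.4930 × 60120 = 29640 C.
n(e⁻) = 29640/96485 = 0.3072 mol; theoretically n(Al) = 0.3072/3 = 0.1024 mol, m_theo = 2.763 g.
At 73.1 % efficiency, m_actual = 0.731 × 2.763 = 2.02 g.

2.02 g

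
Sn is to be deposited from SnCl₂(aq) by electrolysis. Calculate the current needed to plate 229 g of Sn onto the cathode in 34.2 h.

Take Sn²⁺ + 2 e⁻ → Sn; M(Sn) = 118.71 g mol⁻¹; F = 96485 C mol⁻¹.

3.02 A

n(Sn) = 229 / 118.71 = 1.929 mol.
n(e⁻) = 2 × 1.929 = 3.858 mol.
Q = n(e⁻)·F = 3.858 × 96485 = 372300 C.
I = Q/t = 372300 / 123120 s = 3.02 A.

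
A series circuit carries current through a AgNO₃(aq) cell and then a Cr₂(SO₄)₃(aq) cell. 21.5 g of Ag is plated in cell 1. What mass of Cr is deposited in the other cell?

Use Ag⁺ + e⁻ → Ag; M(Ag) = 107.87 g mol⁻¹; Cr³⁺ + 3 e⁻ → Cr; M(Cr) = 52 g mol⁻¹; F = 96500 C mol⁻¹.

3.45 g

n(Ag) = 21.5 / 107.87 = 0.1993 mol.
Since Ag⁺ + e⁻ → Ag, n(e⁻) passed = 1 × 0.1993 = 0.1993 mol.
Cells in series carry the same charge, so the same 0.1993 mol of electrons passes through cell 2.
Cr³⁺ + 3 e⁻ → Cr, so n(Cr) = 0.1993 / 3 = 0.06644 mol.
m(Cr) = 0.06644 × 52 = 3.45 g.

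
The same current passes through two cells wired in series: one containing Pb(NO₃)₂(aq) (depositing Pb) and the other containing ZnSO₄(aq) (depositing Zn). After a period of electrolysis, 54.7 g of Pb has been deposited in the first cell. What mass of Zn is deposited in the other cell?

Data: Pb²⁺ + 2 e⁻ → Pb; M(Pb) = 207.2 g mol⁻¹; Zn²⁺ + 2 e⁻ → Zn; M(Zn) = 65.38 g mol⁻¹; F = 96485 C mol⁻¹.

17.3 g

n(Pb) = 54.7 / 207.2 = 0.2640 mol.
Since Pb²⁺ + 2 e⁻ → Pb, n(e⁻) passed = 2 × 0.2640 = 0.5280 mol.
Cells in series carry the same charge, so the same 0.5280 mol of electrons passes through cell 2.
Zn²⁺ + 2 e⁻ → Zn, so n(Zn) = 0.5280 / 2 = 0.2640 mol.
m(Zn) = 0.2640 × 65.38 = 17.3 g.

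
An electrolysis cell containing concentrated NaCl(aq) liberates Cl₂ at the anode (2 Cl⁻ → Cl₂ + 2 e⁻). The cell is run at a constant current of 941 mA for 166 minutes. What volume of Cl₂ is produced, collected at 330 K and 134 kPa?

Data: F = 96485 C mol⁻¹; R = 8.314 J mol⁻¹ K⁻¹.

0.994 L

Q = I·t = 0.9410 A × 9960.0 s = 9372 C.
n(e⁻) = Q/F = 9372 / 96485 = 0.09714 mol.
2 electrons are transferred per Cl₂ molecule, so n(Cl₂) = 0.09714 / 2 = 0.04857 mol.
V = nRT/P = (0.04857 × 8.314 × 330) / (134 × 10³ Pa) = 9.94 × 10⁻⁴ m³ = 0.994 L.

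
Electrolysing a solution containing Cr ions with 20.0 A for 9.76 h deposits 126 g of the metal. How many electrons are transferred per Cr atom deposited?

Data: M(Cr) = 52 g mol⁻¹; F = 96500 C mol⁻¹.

Q = I·t = 20.00 A × 35136 s = 702700 C, so n(e⁻) = 702700/96500 = 7.282 mol.
n(Cr) deposited = 126 / 52 = 2.423 mol.
Electrons per atom = n(e⁻)/n(Cr) = 7.282 / 2.423 = 3.01 ≈ 3, so the ion is Cr³⁺.

3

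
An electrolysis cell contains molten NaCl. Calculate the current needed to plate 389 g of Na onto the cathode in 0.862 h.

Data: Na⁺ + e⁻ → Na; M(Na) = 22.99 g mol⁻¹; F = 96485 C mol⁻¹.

526 A

n(Na) = 389 / 22.99 = 16.92 mol.
n(e⁻) = 1 × 16.92 = 16.92 mol.
Q = n(e⁻)·F = 16.92 × 96485 = 1633000 C.
I = Q/t = 1633000 / 3103.2 s = 526 A.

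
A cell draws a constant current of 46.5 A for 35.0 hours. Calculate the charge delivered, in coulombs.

Q = I·t = 46.50 A × 126000 s = 5.86 × 10⁶ C.

5.86 × 10⁶ C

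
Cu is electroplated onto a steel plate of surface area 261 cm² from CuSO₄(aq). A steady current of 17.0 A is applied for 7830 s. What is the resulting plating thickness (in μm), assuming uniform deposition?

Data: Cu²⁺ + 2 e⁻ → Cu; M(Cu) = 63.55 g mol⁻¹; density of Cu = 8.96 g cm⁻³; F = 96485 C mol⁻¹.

Q = I·t = 17.00 × 7830.0 = 133100 C; n(e⁻) = 1.380 mol.
n(Cu) = n(e⁻)/2 = 0.6898 mol, so m = 0.6898 × 63.55 = 43.84 g.
Volume = m/ρ = 43.84 / 8.96 = 4.892 cm³.
Thickness = V/A = 4.892 / 261 = 0.0187 cm = 187 μm.

187 μm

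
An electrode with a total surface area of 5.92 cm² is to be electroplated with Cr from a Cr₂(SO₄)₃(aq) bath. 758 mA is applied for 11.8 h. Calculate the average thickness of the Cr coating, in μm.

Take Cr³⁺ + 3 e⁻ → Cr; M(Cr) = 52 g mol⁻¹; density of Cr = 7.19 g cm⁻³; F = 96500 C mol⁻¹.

Q = I·t = 0.7580 × 42480 = 32200 C; n(e⁻) = 0.3337 mol.
n(Cr) = n(e⁻)/3 = 0.1112 mol, so m = 0.1112 × 52 = 5.784 g.
Volume = m/ρ = 5.784 / 7.19 = 0.8044 cm³.
Thickness = V/A = 0.8044 / 5.92 = 0.136 cm = 1360 μm.

1360 μm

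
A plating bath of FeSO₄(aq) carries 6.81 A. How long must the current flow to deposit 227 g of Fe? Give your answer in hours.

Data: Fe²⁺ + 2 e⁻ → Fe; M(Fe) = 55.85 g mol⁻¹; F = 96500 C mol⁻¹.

32.0 h

n(Fe) = m/M = 227 / 55.85 = 4.064 mol.
Each Fe atom requires 2 electrons, so n(e⁻) = 2 × 4.064 = 8.129 mol.
Q = n(e⁻)·F = 8.129 × 96500 = 784400 C.
t = Q/I = 784400 / 6.810 A = 115200 s = 32.0 h.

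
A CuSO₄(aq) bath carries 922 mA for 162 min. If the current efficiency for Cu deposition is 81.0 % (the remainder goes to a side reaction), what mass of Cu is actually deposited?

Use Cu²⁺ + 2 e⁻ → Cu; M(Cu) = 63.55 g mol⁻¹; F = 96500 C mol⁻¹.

2.39 g

Q = I·t = 0.9220 × 9720.0 = 8962 C.
n(e⁻) = 8962/96500 = 0.09287 mol; theoretically n(Cu) = 0.09287/2 = 0.04643 mol, m_theo = 2.951 g.
At 81.0 % efficiency, m_actual = 0.810 × 2.951 = 2.39 g.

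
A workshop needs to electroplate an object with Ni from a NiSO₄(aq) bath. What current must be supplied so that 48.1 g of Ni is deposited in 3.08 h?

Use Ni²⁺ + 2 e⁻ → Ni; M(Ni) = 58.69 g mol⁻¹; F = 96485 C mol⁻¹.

n(Ni) = 48.1 / 58.69 = 0.8196 mol.
n(e⁻) = 2 × 0.8196 = 1.639 mol.
Q = n(e⁻)·F = 1.639 × 96485 = 158200 C.
I = Q/t = 158200 / 11088 s = 14.3 A.

14.3 A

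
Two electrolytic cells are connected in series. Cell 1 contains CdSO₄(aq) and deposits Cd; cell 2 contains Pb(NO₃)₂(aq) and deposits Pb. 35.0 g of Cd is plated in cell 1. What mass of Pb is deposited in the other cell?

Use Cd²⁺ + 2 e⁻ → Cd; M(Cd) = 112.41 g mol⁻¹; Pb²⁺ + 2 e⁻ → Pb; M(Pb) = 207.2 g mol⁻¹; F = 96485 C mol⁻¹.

n(Cd) = 35.0 / 112.41 = 0.3114 mol.
Since Cd²⁺ + 2 e⁻ → Cd, n(e⁻) passed = 2 × 0.3114 = 0.6227 mol.
Cells in series carry the same charge, so the same 0.6227 mol of electrons passes through cell 2.
Pb²⁺ + 2 e⁻ → Pb, so n(Pb) = 0.6227 / 2 = 0.3114 mol.
m(Pb) = 0.3114 × 207.2 = 64.5 g.

64.5 g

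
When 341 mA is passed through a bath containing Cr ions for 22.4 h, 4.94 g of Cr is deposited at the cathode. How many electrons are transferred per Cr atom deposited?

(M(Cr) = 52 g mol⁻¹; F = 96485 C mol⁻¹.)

3

Q = I·t = 0.3410 A × 80640 s = 27500 C, so n(e⁻) = 27500/96485 = 0.2850 mol.
n(Cr) deposited = 4.94 / 52 = 0.09500 mol.
Electrons per atom = n(e⁻)/n(Cr) = 0.2850 / 0.09500 = 3.00 ≈ 3, so the ion is Cr³⁺.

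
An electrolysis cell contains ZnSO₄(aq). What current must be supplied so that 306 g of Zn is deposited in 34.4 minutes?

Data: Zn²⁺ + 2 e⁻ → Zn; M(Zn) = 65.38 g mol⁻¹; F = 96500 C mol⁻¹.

438 A

n(Zn) = 306 / 65.38 = 4.680 mol.
n(e⁻) = 2 × 4.680 = 9.361 mol.
Q = n(e⁻)·F = 9.361 × 96500 = 903300 C.
I = Q/t = 903300 / 2064.0 s = 438 A.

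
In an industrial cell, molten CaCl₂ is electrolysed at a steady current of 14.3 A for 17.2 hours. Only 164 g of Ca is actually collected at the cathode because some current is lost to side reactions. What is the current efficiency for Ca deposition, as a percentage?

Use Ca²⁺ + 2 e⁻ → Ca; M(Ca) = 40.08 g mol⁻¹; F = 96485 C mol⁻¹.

Q = I·t = 14.30 × 61920 = 885500 C; n(e⁻) = 885500/96485 = 9.177 mol.
Theoretical n(Ca) = n(e⁻)/2 = 4.589 mol, i.e. m_theo = 4.589 × 40.08 = 183.9 g.
Efficiency = m_actual / m_theo = 164 / 183.9 = 89.2 %.

89.2 %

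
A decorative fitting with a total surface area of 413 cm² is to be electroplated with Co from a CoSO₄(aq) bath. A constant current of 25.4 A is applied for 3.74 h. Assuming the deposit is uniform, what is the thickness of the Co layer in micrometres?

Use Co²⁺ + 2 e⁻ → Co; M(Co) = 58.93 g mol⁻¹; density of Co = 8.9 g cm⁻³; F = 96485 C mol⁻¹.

Q = I·t = 25.40 × 13464 = 342000 C; n(e⁻) = 3.544 mol.
n(Co) = n(e⁻)/2 = 1.772 mol, so m = 1.772 × 58.93 = 104.4 g.
Volume = m/ρ = 104.4 / 8.9 = 11.73 cm³.
Thickness = V/A = 11.73 / 413 = 0.0284 cm = 284 μm.

284 μm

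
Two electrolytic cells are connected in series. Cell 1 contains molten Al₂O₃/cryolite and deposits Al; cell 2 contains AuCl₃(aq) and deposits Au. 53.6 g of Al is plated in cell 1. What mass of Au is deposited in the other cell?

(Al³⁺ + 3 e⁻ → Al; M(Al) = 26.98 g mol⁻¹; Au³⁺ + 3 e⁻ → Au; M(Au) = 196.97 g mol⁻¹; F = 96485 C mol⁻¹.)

391 g

n(Al) = 53.6 / 26.98 = 1.987 mol.
Since Al³⁺ + 3 e⁻ → Al, n(e⁻) passed = 3 × 1.987 = 5.960 mol.
Cells in series carry the same charge, so the same 5.960 mol of electrons passes through cell 2.
Au³⁺ + 3 e⁻ → Au, so n(Au) = 5.960 / 3 = 1.987 mol.
m(Au) = 1.987 × 196.97 = 391 g.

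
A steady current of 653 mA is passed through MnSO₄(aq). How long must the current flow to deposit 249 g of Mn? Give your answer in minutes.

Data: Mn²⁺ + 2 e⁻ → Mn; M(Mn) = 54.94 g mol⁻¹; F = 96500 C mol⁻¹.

n(Mn) = m/M = 249 / 54.94 = 4.532 mol.
Each Mn atom requires 2 electrons, so n(e⁻) = 2 × 4.532 = 9.064 mol.
Q = n(e⁻)·F = 9.064 × 96500 = 874700 C.
t = Q/I = 874700 / 0.6530 A = 1340000 s = 22300 min.

22300 min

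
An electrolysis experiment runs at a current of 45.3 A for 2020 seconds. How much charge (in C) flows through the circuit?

Q = I·t = 45.30 A × 2020.0 s = 91500 C.

91500 C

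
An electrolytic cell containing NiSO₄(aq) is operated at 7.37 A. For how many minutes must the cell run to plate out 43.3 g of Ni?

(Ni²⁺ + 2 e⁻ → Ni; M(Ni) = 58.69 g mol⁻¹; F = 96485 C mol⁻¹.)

322 min

n(Ni) = m/M = 43.3 / 58.69 = 0.7378 mol.
Each Ni atom requires 2 electrons, so n(e⁻) = 2 × 0.7378 = 1.476 mol.
Q = n(e⁻)·F = 1.476 × 96485 = 142400 C.
t = Q/I = 142400 / 7.370 A = 19320 s = 322 min.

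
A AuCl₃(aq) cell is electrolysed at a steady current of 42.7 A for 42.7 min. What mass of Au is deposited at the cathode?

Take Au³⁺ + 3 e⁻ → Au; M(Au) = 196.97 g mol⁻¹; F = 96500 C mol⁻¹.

Q = I·t = 42.70 A × 2562.0 s = 109400 C.
n(e⁻) = Q/F = 109400 / 96500 = 1.134 mol.
Au³⁺ + 3 e⁻ → Au, so n(Au) = n(e⁻)/3 = 0.3779 mol.
m = n·M = 0.3779 × 196.97 = 74.4 g.

74.4 g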